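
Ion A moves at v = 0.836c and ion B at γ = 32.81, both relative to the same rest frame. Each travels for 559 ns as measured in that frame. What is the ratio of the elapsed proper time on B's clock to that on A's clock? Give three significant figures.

τ_B/τ_A = 0.0555

A: γ = 1/√(1 − 0.836²) = 1/√0.3011 = 1.822. B: γ = 32.81.
τ_A/τ_B = γ_B/γ_A = 32.81/1.822 = 18.00, so τ_B/τ_A = 0.05554.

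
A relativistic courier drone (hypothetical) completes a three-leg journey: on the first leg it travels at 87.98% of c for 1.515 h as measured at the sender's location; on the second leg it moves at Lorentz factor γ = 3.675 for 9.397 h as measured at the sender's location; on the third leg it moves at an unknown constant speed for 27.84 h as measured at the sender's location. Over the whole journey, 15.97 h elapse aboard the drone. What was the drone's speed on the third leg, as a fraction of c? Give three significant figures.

β = 0.890

Leg 1: β = 0.8798; γ = 1/√(1 − 0.8798²) = 1/√0.2260 = 2.104; τ_1 = 1.515/2.104 = 0.7201 h.
Leg 2: γ = 3.675; τ_2 = 9.397/3.675 = 2.557 h.
Leg 3: speed unknown; τ_3 = 27.84/γ_3.
Total proper time: 0.7201 + 2.557 + τ_3 = 15.97, so τ_3 = 15.97 − 3.277 = 12.69 h.
γ_3 = 27.84/12.69 = 2.193; β = √(1 − 1/γ²) = √0.7921.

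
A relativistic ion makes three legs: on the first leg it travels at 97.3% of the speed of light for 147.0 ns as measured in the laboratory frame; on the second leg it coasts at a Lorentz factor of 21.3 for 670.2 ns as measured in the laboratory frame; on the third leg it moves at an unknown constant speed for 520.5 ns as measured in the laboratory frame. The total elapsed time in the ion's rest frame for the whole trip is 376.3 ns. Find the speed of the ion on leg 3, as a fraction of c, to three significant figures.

β = 0.802

Leg 1: β = 0.973; γ = 1/√(1 − 0.973²) = 1/√0.05327 = 4.333; τ_1 = 147.0/4.333 = 33.93 ns.
Leg 2: γ = 21.3; τ_2 = 670.2/21.30 = 31.46 ns.
Leg 3: speed unknown; τ_3 = 520.5/γ_3.
Total proper time: 33.93 + 31.46 + τ_3 = 376.3, so τ_3 = 376.3 − 65.39 = 310.9 ns.
γ_3 = 520.5/310.9 = 1.674; β = √(1 − 1/γ²) = √0.6432.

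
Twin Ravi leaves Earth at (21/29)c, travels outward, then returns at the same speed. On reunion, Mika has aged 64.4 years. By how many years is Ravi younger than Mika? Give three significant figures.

γ = 1/√(1 − (21/29)²) = 29/20 = 1.450
Ravi's elapsed proper time: τ = 64.4/1.450 = 44.41 years.
Age gap = Δt − τ = 64.4 − 44.41 years.

Δt − τ = 20.0 years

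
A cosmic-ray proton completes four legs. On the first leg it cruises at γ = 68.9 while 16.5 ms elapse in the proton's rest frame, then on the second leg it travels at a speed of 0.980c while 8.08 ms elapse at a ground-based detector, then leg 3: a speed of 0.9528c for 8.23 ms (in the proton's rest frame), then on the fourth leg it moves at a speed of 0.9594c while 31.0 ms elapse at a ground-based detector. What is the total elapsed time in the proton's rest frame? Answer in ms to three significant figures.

Leg 1: 16.5 ms is already measured in the proton's rest frame.
Leg 2: γ = 1/√(1 − 0.980²) = 1/√0.03960 = 5.025; τ_2 = 8.08/5.025 = 1.608 ms.
Leg 3: 8.23 ms is already measured in the proton's rest frame.
Leg 4: γ = 1/√(1 − 0.9594²) = 1/√0.07955 = 3.545; τ_4 = 31.0/3.545 = 8.744 ms.
Total: 16.50 + 1.608 + 8.230 + 8.744 ms.

τ = 35.1 ms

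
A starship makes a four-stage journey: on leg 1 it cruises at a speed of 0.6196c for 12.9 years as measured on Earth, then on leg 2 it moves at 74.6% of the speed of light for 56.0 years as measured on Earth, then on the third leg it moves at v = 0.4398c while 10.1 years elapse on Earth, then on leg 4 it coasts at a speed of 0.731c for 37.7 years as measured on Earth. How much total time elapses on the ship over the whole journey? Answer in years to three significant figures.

Leg 1: γ = 1/√(1 − 0.6196²) = 1/√0.6161 = 1.274; τ_1 = 12.9/1.274 = 10.13 years.
Leg 2: β = 0.746; γ = 1/√(1 − 0.746²) = 1/√0.4435 = 1.502; τ_2 = 56.0/1.502 = 37.29 years.
Leg 3: γ = 1/√(1 − 0.4398²) = 1/√0.8066 = 1.113; τ_3 = 10.1/1.113 = 9.071 years.
Leg 4: γ = 1/√(1 − 0.731²) = 1/√0.4656 = 1.465; τ_4 = 37.7/1.465 = 25.73 years.
Total: 10.13 + 37.29 + 9.071 + 25.73 years.

τ = 82.2 years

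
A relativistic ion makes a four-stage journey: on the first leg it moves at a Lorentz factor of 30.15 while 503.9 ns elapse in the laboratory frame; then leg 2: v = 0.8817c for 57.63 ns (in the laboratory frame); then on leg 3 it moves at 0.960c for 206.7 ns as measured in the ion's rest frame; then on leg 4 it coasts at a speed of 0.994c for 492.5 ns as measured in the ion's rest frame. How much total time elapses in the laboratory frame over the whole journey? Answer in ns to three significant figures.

Δt = 5800 ns

Leg 1: 503.9 ns is already measured in the laboratory frame.
Leg 2: 57.63 ns is already measured in the laboratory frame.
Leg 3: γ = 1/√(1 − 0.960²) = 25/7 ≈ 3.571; Δt_3 = 3.571 × 206.7 = 738.2 ns.
Leg 4: γ = 1/√(1 − 0.994²) = 1/√0.01196 = 9.142; Δt_4 = 9.142 × 492.5 = 4503 ns.
Total: 503.9 + 57.63 + 738.2 + 4503 ns.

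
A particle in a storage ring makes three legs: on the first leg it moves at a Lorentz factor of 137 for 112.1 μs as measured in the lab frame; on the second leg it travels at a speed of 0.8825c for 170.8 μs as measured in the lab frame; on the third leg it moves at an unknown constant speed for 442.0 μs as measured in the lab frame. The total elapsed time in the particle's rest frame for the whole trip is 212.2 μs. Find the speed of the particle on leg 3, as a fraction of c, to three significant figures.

Leg 1: γ = 137; τ_1 = 112.1/137.0 = 0.8182 μs.
Leg 2: γ = 1/√(1 − 0.8825²) = 1/√0.2212 = 2.126; τ_2 = 170.8/2.126 = 80.33 μs.
Leg 3: speed unknown; τ_3 = 442.0/γ_3.
Total proper time: 0.8182 + 80.33 + τ_3 = 212.2, so τ_3 = 212.2 − 81.15 = 131.1 μs.
γ_3 = 442.0/131.1 = 3.373; β = √(1 − 1/γ²) = √0.9121.

β = 0.955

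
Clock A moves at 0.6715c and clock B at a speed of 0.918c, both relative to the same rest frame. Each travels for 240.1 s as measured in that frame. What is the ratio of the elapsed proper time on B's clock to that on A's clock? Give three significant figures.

A: γ = 1/√(1 − 0.6715²) = 1/√0.5491 = 1.350. B: γ = 1/√(1 − 0.918²) = 1/√0.1573 = 2.522.
τ_A/τ_B = γ_B/γ_A = 2.522/1.350 = 1.868, so τ_B/τ_A = 0.5352.

τ_B/τ_A = 0.535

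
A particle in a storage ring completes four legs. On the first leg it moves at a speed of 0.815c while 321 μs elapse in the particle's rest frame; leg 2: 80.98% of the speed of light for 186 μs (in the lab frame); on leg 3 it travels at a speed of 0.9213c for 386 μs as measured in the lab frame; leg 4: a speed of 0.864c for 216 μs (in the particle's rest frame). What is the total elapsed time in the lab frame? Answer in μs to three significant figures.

Leg 1: γ = 1/√(1 − 0.815²) = 1/√0.3358 = 1.726; Δt_1 = 1.726 × 321 = 554.0 μs.
Leg 2: 186 μs is already measured in the lab frame.
Leg 3: 386 μs is already measured in the lab frame.
Leg 4: γ = 1/√(1 − 0.864²) = 1/√0.2535 = 1.986; Δt_4 = 1.986 × 216 = 429.0 μs.
Total: 554.0 + 186.0 + 386.0 + 429.0 μs.

Δt = 1550 μs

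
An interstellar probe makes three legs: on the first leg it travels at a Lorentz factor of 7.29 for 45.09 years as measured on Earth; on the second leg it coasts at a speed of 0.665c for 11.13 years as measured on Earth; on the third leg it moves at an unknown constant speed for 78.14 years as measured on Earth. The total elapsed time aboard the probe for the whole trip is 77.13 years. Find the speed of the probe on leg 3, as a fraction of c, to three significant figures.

Leg 1: γ = 7.29; τ_1 = 45.09/7.290 = 6.185 years.
Leg 2: γ = 1/√(1 − 0.665²) = 1/√0.5578 = 1.339; τ_2 = 11.13/1.339 = 8.312 years.
Leg 3: speed unknown; τ_3 = 78.14/γ_3.
Total proper time: 6.185 + 8.312 + τ_3 = 77.13, so τ_3 = 77.13 − 14.50 = 62.63 years.
γ_3 = 78.14/62.63 = 1.248; β = √(1 − 1/γ²) = √0.3575.

β = 0.598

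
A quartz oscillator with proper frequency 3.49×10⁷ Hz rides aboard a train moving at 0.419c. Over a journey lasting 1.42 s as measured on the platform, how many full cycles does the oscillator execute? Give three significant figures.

γ = 1/√(1 − 0.419²) = 1/√0.8244 = 1.101
The oscillator's own cycle count is N = f × τ where τ is the proper time on the train. τ = Δt/γ = 1.42/1.101 = 1.289 s = 1.289×10⁰ s.
N = 3.49×10⁷ × 1.289×10⁰ = 4.500×10⁷.

N = 4.50×10⁷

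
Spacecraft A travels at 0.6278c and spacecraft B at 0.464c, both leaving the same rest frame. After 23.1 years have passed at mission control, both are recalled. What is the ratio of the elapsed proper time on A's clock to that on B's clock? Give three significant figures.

A: γ = 1/√(1 − 0.6278²) = 1/√0.6059 = 1.285. B: γ = 1/√(1 − 0.464²) = 1/√0.7847 = 1.129.
τ_A/τ_B = γ_B/γ_A = 1.129/1.285 = 0.8787, so τ_A/τ_B = 0.8787.

τ_A/τ_B = 0.879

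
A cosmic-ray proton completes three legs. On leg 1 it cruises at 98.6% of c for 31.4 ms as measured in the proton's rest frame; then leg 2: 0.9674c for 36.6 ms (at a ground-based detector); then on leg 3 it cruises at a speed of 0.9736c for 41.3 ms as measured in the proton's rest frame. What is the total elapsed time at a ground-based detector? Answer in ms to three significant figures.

Δt = 406 ms

Leg 1: β = 0.986; γ = 1/√(1 − 0.986²) = 1/√0.02780 = 5.997; Δt_1 = 5.997 × 31.4 = 188.3 ms.
Leg 2: 36.6 ms is already measured at a ground-based detector.
Leg 3: γ = 1/√(1 − 0.9736²) = 1/√0.05210 = 4.381; Δt_3 = 4.381 × 41.3 = 180.9 ms.
Total: 188.3 + 36.60 + 180.9 ms.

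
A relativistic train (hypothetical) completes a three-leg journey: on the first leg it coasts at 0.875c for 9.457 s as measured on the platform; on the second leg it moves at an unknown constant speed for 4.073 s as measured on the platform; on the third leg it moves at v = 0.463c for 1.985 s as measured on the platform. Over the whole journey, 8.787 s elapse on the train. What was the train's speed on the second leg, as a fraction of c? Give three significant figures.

Leg 1: γ = 1/√(1 − 0.875²) = 1/√0.2344 = 2.066; τ_1 = 9.457/2.066 = 4.578 s.
Leg 2: speed unknown; τ_2 = 4.073/γ_2.
Leg 3: γ = 1/√(1 − 0.463²) = 1/√0.7856 = 1.128; τ_3 = 1.985/1.128 = 1.759 s.
Total proper time: 4.578 + τ_2 + 1.759 = 8.787, so τ_2 = 8.787 − 6.338 = 2.449 s.
γ_2 = 4.073/2.449 = 1.663; β = √(1 − 1/γ²) = √0.6384.

β = 0.799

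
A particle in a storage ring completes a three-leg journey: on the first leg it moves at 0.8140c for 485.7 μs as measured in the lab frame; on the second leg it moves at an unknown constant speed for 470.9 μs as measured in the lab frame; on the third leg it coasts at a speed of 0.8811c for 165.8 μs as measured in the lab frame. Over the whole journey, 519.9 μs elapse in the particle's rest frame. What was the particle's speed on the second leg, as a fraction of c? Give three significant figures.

β = 0.941

Leg 1: γ = 1/√(1 − 0.8140²) = 1/√0.3374 = 1.722; τ_1 = 485.7/1.722 = 282.1 μs.
Leg 2: speed unknown; τ_2 = 470.9/γ_2.
Leg 3: γ = 1/√(1 − 0.8811²) = 1/√0.2237 = 2.114; τ_3 = 165.8/2.114 = 78.41 μs.
Total proper time: 282.1 + τ_2 + 78.41 = 519.9, so τ_2 = 519.9 − 360.5 = 159.4 μs.
γ_2 = 470.9/159.4 = 2.955; β = √(1 − 1/γ²) = √0.8855.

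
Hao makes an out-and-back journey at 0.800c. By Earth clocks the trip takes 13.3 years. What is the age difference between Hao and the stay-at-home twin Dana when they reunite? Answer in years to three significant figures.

γ = 1/√(1 − 0.800²) = 5/3 ≈ 1.667
Hao's elapsed proper time: τ = 13.3/1.667 = 7.980 years.
Age gap = Δt − τ = 13.3 − 7.980 years.

Δt − τ = 5.32 years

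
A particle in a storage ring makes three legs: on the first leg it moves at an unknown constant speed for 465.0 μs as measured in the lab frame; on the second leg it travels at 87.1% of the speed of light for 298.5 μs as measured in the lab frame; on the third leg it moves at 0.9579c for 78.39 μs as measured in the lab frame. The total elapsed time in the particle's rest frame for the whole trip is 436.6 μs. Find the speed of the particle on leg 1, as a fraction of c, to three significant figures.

β = 0.818

Leg 1: speed unknown; τ_1 = 465.0/γ_1.
Leg 2: β = 0.871; γ = 1/√(1 − 0.871²) = 1/√0.2414 = 2.035; τ_2 = 298.5/2.035 = 146.6 μs.
Leg 3: γ = 1/√(1 − 0.9579²) = 1/√0.08243 = 3.483; τ_3 = 78.39/3.483 = 22.51 μs.
Total proper time: τ_1 + 146.6 + 22.51 = 436.6, so τ_1 = 436.6 − 169.2 = 267.4 μs.
γ_1 = 465.0/267.4 = 1.739; β = √(1 − 1/γ²) = √0.6692.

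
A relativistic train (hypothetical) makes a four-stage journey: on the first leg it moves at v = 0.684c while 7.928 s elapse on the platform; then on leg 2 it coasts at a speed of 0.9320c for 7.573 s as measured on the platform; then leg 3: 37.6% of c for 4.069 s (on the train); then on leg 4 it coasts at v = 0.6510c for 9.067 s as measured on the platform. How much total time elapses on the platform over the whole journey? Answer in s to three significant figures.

Δt = 29.0 s

Leg 1: 7.928 s is already measured on the platform.
Leg 2: 7.573 s is already measured on the platform.
Leg 3: β = 0.376; γ = 1/√(1 − 0.376²) = 1/√0.8586 = 1.079; Δt_3 = 1.079 × 4.069 = 4.391 s.
Leg 4: 9.067 s is already measured on the platform.
Total: 7.928 + 7.573 + 4.391 + 9.067 s.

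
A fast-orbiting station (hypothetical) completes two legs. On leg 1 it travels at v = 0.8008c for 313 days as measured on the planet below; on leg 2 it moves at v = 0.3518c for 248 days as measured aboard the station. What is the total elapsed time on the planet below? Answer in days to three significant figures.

Leg 1: 313 days is already measured on the planet below.
Leg 2: γ = 1/√(1 − 0.3518²) = 1/√0.8762 = 1.068; Δt_2 = 1.068 × 248 = 264.9 days.
Total: 313.0 + 264.9 days.

Δt = 578 days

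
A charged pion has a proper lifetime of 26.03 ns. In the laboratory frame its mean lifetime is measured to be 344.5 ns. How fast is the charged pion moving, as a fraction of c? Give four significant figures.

γ = Δt/τ₀ = 344.5/26.03 = 13.23
β = √(1 − 1/γ²) = √(1 − 0.005709) = √0.9943

β = 0.9971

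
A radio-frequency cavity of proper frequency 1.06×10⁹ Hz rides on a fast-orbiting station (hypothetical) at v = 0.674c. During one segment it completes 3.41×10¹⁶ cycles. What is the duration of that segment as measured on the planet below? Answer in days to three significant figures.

Δt = 504 days

γ = 1/√(1 − 0.674²) = 1/√0.5457 = 1.354
Proper time for N cycles: τ = N/f = 3.41×10¹⁶/(1.06×10⁹) = 3.217×10⁷ s = 372.3 days.
Lab-frame duration Δt = γτ = 1.354 × 372.3 = 504.0 days.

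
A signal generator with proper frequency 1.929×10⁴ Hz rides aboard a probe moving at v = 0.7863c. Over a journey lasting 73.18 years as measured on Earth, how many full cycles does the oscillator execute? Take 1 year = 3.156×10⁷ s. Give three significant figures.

γ = 1/√(1 − 0.7863²) = 1/√0.3817 = 1.619
The oscillator's own cycle count is N = f × τ where τ is the proper time aboard the probe. τ = Δt/γ = 73.18/1.619 = 45.21 years = 1.427×10⁹ s.
N = 1.929×10⁴ × 1.427×10⁹ = 2.753×10¹³.

N = 2.75×10¹³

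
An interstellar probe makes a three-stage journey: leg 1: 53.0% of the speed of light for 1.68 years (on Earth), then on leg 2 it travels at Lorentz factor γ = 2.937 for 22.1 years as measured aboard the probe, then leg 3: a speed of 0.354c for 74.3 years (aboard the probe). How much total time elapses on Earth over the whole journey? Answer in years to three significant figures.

Δt = 146 years

Leg 1: 1.68 years is already measured on Earth.
Leg 2: γ = 2.937; Δt_2 = 2.937 × 22.1 = 64.91 years.
Leg 3: γ = 1/√(1 − 0.354²) = 1/√0.8747 = 1.069; Δt_3 = 1.069 × 74.3 = 79.44 years.
Total: 1.680 + 64.91 + 79.44 years.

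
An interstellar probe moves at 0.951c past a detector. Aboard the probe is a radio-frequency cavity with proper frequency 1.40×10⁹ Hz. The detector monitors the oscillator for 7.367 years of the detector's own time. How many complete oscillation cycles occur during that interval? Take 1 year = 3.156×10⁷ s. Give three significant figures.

γ = 1/√(1 − 0.951²) = 1/√0.09560 = 3.234
During 7.367 years of lab time, the oscillator's proper time advances by τ = Δt/γ = 7.367/3.234 = 2.278 years = 7.189×10⁷ s.
N = f × τ = 1.40×10⁹ × 7.189×10⁷ = 1.006×10¹⁷.

N = 1.01×10¹⁷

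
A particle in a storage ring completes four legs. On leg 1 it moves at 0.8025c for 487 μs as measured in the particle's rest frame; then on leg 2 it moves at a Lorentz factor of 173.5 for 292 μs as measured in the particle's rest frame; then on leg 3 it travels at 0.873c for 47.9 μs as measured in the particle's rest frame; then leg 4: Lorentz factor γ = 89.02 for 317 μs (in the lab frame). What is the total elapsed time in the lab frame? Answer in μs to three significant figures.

Δt = 5.19×10⁴ μs

Leg 1: γ = 1/√(1 − 0.8025²) = 1/√0.3560 = 1.676; Δt_1 = 1.676 × 487 = 816.2 μs.
Leg 2: γ = 173.5; Δt_2 = 173.5 × 292 = 5.066×10⁴ μs.
Leg 3: γ = 1/√(1 − 0.873²) = 1/√0.2379 = 2.050; Δt_3 = 2.050 × 47.9 = 98.21 μs.
Leg 4: 317 μs is already measured in the lab frame.
Total: 816.2 + 5.066×10⁴ + 98.21 + 317.0 μs.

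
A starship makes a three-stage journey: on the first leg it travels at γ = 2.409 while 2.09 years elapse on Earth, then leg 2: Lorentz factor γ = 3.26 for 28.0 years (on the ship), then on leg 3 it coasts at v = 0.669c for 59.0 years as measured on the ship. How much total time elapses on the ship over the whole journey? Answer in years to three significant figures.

τ = 87.9 years

Leg 1: γ = 2.409; τ_1 = 2.09/2.409 = 0.8676 years.
Leg 2: 28.0 years is already measured on the ship.
Leg 3: 59.0 years is already measured on the ship.
Total: 0.8676 + 28.00 + 59.00 years.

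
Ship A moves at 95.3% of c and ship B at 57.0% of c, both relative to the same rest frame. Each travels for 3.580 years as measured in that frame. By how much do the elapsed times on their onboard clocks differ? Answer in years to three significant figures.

|τ_A − τ_B| = 1.86 years

A: β = 0.953; γ = 1/√(1 − 0.953²) = 1/√0.09179 = 3.301; τ_A = 3.580/3.301 = 1.085 years.
B: β = 0.570; γ = 1/√(1 − 0.570²) = 1/√0.6751 = 1.217; τ_B = 3.580/1.217 = 2.941 years.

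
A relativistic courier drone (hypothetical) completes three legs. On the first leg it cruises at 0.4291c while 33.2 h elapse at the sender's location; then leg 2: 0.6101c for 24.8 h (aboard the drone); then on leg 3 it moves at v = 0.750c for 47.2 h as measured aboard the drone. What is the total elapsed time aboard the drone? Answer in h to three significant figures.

τ = 102 h

Leg 1: γ = 1/√(1 − 0.4291²) = 1/√0.8159 = 1.107; τ_1 = 33.2/1.107 = 29.99 h.
Leg 2: 24.8 h is already measured aboard the drone.
Leg 3: 47.2 h is already measured aboard the drone.
Total: 29.99 + 24.80 + 47.20 h.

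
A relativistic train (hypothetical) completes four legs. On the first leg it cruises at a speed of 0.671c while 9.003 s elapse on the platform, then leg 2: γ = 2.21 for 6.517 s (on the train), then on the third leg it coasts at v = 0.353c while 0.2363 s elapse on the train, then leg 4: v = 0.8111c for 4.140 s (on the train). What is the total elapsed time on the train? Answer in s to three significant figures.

Leg 1: γ = 1/√(1 − 0.671²) = 1/√0.5498 = 1.349; τ_1 = 9.003/1.349 = 6.675 s.
Leg 2: 6.517 s is already measured on the train.
Leg 3: 0.2363 s is already measured on the train.
Leg 4: 4.140 s is already measured on the train.
Total: 6.675 + 6.517 + 0.2363 + 4.140 s.

τ = 17.6 s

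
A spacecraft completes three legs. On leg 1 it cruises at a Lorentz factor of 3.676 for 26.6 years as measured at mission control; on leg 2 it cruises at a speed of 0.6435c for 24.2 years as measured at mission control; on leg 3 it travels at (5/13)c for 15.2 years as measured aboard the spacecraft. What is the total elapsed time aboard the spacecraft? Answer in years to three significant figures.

Leg 1: γ = 3.676; τ_1 = 26.6/3.676 = 7.236 years.
Leg 2: γ = 1/√(1 − 0.6435²) = 1/√0.5859 = 1.306; τ_2 = 24.2/1.306 = 18.52 years.
Leg 3: 15.2 years is already measured aboard the spacecraft.
Total: 7.236 + 18.52 + 15.20 years.

τ = 41.0 years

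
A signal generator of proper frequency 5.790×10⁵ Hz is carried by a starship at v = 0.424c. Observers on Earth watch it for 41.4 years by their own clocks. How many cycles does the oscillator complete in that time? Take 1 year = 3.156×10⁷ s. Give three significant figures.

γ = 1/√(1 − 0.424²) = 1/√0.8202 = 1.104
During 41.4 years of lab time, the oscillator's proper time advances by τ = Δt/γ = 41.4/1.104 = 37.49 years = 1.183×10⁹ s.
N = f × τ = 5.790×10⁵ × 1.183×10⁹ = 6.851×10¹⁴.

N = 6.85×10¹⁴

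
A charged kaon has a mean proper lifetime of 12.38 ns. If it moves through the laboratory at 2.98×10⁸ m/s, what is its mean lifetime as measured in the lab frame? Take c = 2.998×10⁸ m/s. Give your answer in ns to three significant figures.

Δt = 113 ns

β = 2.98×10⁸/2.998×10⁸ = 0.9940; γ = 1/√(1 − 0.9940²) = 9.139
The rest-frame lifetime is the proper time; the lab measures the dilated interval Δt = γτ₀ = 9.139 × 12.38 ns.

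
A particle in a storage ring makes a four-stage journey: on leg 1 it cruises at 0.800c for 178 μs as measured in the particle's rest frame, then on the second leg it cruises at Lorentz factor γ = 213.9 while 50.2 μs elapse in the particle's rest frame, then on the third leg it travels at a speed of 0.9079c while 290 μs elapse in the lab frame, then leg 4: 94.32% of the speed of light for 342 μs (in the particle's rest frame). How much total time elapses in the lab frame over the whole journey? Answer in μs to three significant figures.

Δt = 1.24×10⁴ μs

Leg 1: γ = 1/√(1 − 0.800²) = 5/3 ≈ 1.667; Δt_1 = 1.667 × 178 = 296.7 μs.
Leg 2: γ = 213.9; Δt_2 = 213.9 × 50.2 = 1.074×10⁴ μs.
Leg 3: 290 μs is already measured in the lab frame.
Leg 4: β = 0.9432; γ = 1/√(1 − 0.9432²) = 1/√0.1104 = 3.010; Δt_4 = 3.010 × 342 = 1029 μs.
Total: 296.7 + 1.074×10⁴ + 290.0 + 1029 μs.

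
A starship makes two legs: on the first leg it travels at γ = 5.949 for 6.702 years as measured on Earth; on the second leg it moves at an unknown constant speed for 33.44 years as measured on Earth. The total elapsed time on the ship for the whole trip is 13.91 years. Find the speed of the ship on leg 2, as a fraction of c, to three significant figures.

β = 0.924

Leg 1: γ = 5.949; τ_1 = 6.702/5.949 = 1.127 years.
Leg 2: speed unknown; τ_2 = 33.44/γ_2.
Total proper time: 1.127 + τ_2 = 13.91, so τ_2 = 13.91 − 1.127 = 12.78 years.
γ_2 = 33.44/12.78 = 2.616; β = √(1 − 1/γ²) = √0.8539.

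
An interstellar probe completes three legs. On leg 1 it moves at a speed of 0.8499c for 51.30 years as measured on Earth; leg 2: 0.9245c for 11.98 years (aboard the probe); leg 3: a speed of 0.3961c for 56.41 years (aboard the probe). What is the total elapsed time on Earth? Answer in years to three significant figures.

Δt = 144 years

Leg 1: 51.30 years is already measured on Earth.
Leg 2: γ = 1/√(1 − 0.9245²) = 1/√0.1453 = 2.623; Δt_2 = 2.623 × 11.98 = 31.43 years.
Leg 3: γ = 1/√(1 − 0.3961²) = 1/√0.8431 = 1.089; Δt_3 = 1.089 × 56.41 = 61.43 years.
Total: 51.30 + 31.43 + 61.43 years.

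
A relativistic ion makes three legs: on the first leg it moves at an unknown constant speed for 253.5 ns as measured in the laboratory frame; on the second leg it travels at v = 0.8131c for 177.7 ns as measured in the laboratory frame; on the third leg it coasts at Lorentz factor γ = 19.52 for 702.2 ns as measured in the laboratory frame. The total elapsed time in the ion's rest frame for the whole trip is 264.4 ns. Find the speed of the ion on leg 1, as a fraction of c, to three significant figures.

β = 0.870

Leg 1: speed unknown; τ_1 = 253.5/γ_1.
Leg 2: γ = 1/√(1 − 0.8131²) = 1/√0.3389 = 1.718; τ_2 = 177.7/1.718 = 103.4 ns.
Leg 3: γ = 19.52; τ_3 = 702.2/19.52 = 35.97 ns.
Total proper time: τ_1 + 103.4 + 35.97 = 264.4, so τ_1 = 264.4 − 139.4 = 125.0 ns.
γ_1 = 253.5/125.0 = 2.028; β = √(1 − 1/γ²) = √0.7569.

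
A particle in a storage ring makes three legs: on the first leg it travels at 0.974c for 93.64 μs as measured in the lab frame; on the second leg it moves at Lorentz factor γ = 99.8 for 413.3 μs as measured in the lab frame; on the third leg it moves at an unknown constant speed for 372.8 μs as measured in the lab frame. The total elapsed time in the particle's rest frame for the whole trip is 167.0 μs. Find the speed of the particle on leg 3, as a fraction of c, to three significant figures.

Leg 1: γ = 1/√(1 − 0.974²) = 1/√0.05132 = 4.414; τ_1 = 93.64/4.414 = 21.21 μs.
Leg 2: γ = 99.8; τ_2 = 413.3/99.80 = 4.141 μs.
Leg 3: speed unknown; τ_3 = 372.8/γ_3.
Total proper time: 21.21 + 4.141 + τ_3 = 167.0, so τ_3 = 167.0 − 25.36 = 141.6 μs.
γ_3 = 372.8/141.6 = 2.632; β = √(1 − 1/γ²) = √0.8556.

β = 0.925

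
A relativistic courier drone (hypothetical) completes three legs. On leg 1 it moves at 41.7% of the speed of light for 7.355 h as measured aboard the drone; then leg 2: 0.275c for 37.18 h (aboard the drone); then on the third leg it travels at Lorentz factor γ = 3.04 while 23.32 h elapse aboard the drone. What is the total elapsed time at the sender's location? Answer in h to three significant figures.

Leg 1: β = 0.417; γ = 1/√(1 − 0.417²) = 1/√0.8261 = 1.100; Δt_1 = 1.100 × 7.355 = 8.092 h.
Leg 2: γ = 1/√(1 − 0.275²) = 1/√0.9244 = 1.040; Δt_2 = 1.040 × 37.18 = 38.67 h.
Leg 3: γ = 3.04; Δt_3 = 3.040 × 23.32 = 70.89 h.
Total: 8.092 + 38.67 + 70.89 h.

Δt = 118 h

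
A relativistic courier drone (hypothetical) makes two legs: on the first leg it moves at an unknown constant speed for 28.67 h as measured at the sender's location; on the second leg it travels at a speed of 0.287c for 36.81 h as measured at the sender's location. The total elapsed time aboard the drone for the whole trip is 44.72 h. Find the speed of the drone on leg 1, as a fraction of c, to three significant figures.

β = 0.944

Leg 1: speed unknown; τ_1 = 28.67/γ_1.
Leg 2: γ = 1/√(1 − 0.287²) = 1/√0.9176 = 1.044; τ_2 = 36.81/1.044 = 35.26 h.
Total proper time: τ_1 + 35.26 = 44.72, so τ_1 = 44.72 − 35.26 = 9.459 h.
γ_1 = 28.67/9.459 = 3.031; β = √(1 − 1/γ²) = √0.8912.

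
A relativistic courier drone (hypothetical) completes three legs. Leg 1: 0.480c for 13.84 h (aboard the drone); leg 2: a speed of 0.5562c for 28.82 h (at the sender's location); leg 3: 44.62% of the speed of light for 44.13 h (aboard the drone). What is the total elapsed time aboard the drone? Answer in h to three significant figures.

Leg 1: 13.84 h is already measured aboard the drone.
Leg 2: γ = 1/√(1 − 0.5562²) = 1/√0.6906 = 1.203; τ_2 = 28.82/1.203 = 23.95 h.
Leg 3: 44.13 h is already measured aboard the drone.
Total: 13.84 + 23.95 + 44.13 h.

τ = 81.9 h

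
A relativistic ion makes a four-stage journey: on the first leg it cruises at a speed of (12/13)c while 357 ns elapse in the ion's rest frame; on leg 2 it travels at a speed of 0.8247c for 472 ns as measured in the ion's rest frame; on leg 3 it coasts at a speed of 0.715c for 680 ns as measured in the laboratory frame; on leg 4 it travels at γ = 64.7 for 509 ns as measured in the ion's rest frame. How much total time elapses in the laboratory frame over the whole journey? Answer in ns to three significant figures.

Leg 1: γ = 1/√(1 − (12/13)²) = 13/5 = 2.600; Δt_1 = 2.600 × 357 = 928.2 ns.
Leg 2: γ = 1/√(1 − 0.8247²) = 1/√0.3199 = 1.768; Δt_2 = 1.768 × 472 = 834.6 ns.
Leg 3: 680 ns is already measured in the laboratory frame.
Leg 4: γ = 64.7; Δt_4 = 64.70 × 509 = 3.293×10⁴ ns.
Total: 928.2 + 834.6 + 680.0 + 3.293×10⁴ ns.

Δt = 3.54×10⁴ ns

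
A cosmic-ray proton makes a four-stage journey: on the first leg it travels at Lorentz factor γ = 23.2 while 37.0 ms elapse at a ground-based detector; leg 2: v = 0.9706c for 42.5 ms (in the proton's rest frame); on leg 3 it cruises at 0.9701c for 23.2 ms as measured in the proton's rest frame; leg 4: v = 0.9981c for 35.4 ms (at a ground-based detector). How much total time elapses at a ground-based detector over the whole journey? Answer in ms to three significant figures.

Leg 1: 37.0 ms is already measured at a ground-based detector.
Leg 2: γ = 1/√(1 − 0.9706²) = 1/√0.05794 = 4.155; Δt_2 = 4.155 × 42.5 = 176.6 ms.
Leg 3: γ = 1/√(1 − 0.9701²) = 1/√0.05891 = 4.120; Δt_3 = 4.120 × 23.2 = 95.59 ms.
Leg 4: 35.4 ms is already measured at a ground-based detector.
Total: 37.00 + 176.6 + 95.59 + 35.40 ms.

Δt = 345 ms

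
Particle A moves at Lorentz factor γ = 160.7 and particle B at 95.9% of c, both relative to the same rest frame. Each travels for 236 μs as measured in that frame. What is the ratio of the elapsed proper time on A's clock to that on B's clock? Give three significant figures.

A: γ = 160.7. B: β = 0.959; γ = 1/√(1 − 0.959²) = 1/√0.08032 = 3.529.
τ_A/τ_B = γ_B/γ_A = 3.529/160.7 = 0.02196, so τ_A/τ_B = 0.02196.

τ_A/τ_B = 0.0220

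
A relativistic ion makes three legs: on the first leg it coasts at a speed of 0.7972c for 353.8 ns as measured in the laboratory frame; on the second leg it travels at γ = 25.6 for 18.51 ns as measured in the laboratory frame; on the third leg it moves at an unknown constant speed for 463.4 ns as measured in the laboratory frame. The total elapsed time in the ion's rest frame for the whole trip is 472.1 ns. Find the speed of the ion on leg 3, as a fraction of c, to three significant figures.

β = 0.831

Leg 1: γ = 1/√(1 − 0.7972²) = 1/√0.3645 = 1.656; τ_1 = 353.8/1.656 = 213.6 ns.
Leg 2: γ = 25.6; τ_2 = 18.51/25.60 = 0.7230 ns.
Leg 3: speed unknown; τ_3 = 463.4/γ_3.
Total proper time: 213.6 + 0.7230 + τ_3 = 472.1, so τ_3 = 472.1 − 214.3 = 257.8 ns.
γ_3 = 463.4/257.8 = 1.798; β = √(1 − 1/γ²) = √0.6905.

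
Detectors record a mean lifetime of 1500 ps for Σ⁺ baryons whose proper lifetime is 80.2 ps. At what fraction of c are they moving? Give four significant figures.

v = 0.9986c

γ = Δt/τ₀ = 1500/80.2 = 18.70
β = √(1 − 1/γ²) = √(1 − 0.002859) = √0.9971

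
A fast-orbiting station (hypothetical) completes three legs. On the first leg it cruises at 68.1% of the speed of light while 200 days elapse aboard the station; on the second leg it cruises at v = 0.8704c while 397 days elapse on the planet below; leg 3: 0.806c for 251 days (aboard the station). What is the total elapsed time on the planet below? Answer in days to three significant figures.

Leg 1: β = 0.681; γ = 1/√(1 − 0.681²) = 1/√0.5362 = 1.366; Δt_1 = 1.366 × 200 = 273.1 days.
Leg 2: 397 days is already measured on the planet below.
Leg 3: γ = 1/√(1 − 0.806²) = 1/√0.3504 = 1.689; Δt_3 = 1.689 × 251 = 424.0 days.
Total: 273.1 + 397.0 + 424.0 days.

Δt = 1090 days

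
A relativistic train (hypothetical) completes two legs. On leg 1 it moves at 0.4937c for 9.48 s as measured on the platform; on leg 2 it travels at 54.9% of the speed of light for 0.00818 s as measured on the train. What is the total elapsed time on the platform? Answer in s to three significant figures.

Leg 1: 9.48 s is already measured on the platform.
Leg 2: β = 0.549; γ = 1/√(1 − 0.549²) = 1/√0.6986 = 1.196; Δt_2 = 1.196 × 0.00818 = 0.009787 s.
Total: 9.480 + 0.009787 s.

Δt = 9.49 s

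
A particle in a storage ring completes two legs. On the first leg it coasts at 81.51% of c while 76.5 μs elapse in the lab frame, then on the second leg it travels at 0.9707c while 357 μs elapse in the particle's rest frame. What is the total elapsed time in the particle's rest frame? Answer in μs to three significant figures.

τ = 401 μs

Leg 1: β = 0.8151; γ = 1/√(1 − 0.8151²) = 1/√0.3356 = 1.726; τ_1 = 76.5/1.726 = 44.32 μs.
Leg 2: 357 μs is already measured in the particle's rest frame.
Total: 44.32 + 357.0 μs.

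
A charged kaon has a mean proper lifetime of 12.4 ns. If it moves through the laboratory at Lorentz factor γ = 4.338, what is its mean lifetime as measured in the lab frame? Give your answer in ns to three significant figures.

Δt = 53.8 ns

γ = 4.338
The rest-frame lifetime is the proper time; the lab measures the dilated interval Δt = γτ₀ = 4.338 × 12.4 ns.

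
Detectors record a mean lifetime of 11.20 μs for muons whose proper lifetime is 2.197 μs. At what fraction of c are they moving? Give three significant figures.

γ = Δt/τ₀ = 11.20/2.197 = 5.098
β = √(1 − 1/γ²) = √(1 − 0.03848) = √0.9615

β = 0.981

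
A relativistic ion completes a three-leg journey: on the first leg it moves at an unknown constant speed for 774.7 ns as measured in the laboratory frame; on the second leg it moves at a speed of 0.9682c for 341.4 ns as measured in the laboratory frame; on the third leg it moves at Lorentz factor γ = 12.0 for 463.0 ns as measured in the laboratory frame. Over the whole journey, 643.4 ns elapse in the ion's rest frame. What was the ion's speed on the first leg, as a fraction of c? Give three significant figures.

β = 0.742

Leg 1: speed unknown; τ_1 = 774.7/γ_1.
Leg 2: γ = 1/√(1 − 0.9682²) = 1/√0.06259 = 3.997; τ_2 = 341.4/3.997 = 85.41 ns.
Leg 3: γ = 12.0; τ_3 = 463.0/12.00 = 38.58 ns.
Total proper time: τ_1 + 85.41 + 38.58 = 643.4, so τ_1 = 643.4 − 124.0 = 519.4 ns.
γ_1 = 774.7/519.4 = 1.492; β = √(1 − 1/γ²) = √0.5505.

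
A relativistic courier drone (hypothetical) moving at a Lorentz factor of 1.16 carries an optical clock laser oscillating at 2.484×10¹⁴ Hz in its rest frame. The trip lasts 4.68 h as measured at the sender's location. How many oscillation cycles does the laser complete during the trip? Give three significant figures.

N = 3.61×10¹⁸

γ = 1.16
The oscillator's own cycle count is N = f × τ where τ is the proper time aboard the drone. τ = Δt/γ = 4.68/1.160 = 4.034 h = 1.452×10⁴ s.
N = 2.484×10¹⁴ × 1.452×10⁴ = 3.608×10¹⁸.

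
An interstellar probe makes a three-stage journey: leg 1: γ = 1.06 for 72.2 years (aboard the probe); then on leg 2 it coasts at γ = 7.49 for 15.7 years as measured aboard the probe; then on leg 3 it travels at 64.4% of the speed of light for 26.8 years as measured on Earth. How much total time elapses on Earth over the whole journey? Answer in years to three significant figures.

Δt = 221 years

Leg 1: γ = 1.06; Δt_1 = 1.060 × 72.2 = 76.53 years.
Leg 2: γ = 7.49; Δt_2 = 7.490 × 15.7 = 117.6 years.
Leg 3: 26.8 years is already measured on Earth.
Total: 76.53 + 117.6 + 26.80 years.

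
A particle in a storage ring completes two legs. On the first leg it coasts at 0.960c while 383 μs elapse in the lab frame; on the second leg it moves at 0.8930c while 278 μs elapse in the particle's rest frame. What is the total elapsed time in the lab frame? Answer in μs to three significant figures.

Leg 1: 383 μs is already measured in the lab frame.
Leg 2: γ = 1/√(1 − 0.8930²) = 1/√0.2026 = 2.222; Δt_2 = 2.222 × 278 = 617.7 μs.
Total: 383.0 + 617.7 μs.

Δt = 1000 μs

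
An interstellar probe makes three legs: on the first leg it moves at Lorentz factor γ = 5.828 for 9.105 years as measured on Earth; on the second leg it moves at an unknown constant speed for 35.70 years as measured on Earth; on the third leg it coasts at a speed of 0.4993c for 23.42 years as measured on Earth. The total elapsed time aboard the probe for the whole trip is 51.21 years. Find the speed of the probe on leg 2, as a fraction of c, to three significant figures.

β = 0.569

Leg 1: γ = 5.828; τ_1 = 9.105/5.828 = 1.562 years.
Leg 2: speed unknown; τ_2 = 35.70/γ_2.
Leg 3: γ = 1/√(1 − 0.4993²) = 1/√0.7507 = 1.154; τ_3 = 23.42/1.154 = 20.29 years.
Total proper time: 1.562 + τ_2 + 20.29 = 51.21, so τ_2 = 51.21 − 21.85 = 29.36 years.
γ_2 = 35.70/29.36 = 1.216; β = √(1 − 1/γ²) = √0.3238.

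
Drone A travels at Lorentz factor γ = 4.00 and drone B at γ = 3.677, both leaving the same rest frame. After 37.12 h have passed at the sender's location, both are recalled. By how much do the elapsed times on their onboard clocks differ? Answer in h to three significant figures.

|τ_A − τ_B| = 0.815 h

A: γ = 4.00; τ_A = 37.12/4.000 = 9.280 h.
B: γ = 3.677; τ_B = 37.12/3.677 = 10.10 h.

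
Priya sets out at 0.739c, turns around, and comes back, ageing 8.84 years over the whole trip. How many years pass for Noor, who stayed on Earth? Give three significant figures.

Δt = 13.1 years

γ = 1/√(1 − 0.739²) = 1/√0.4539 = 1.484
Earth-frame duration is the dilated interval: Δt = γτ = 1.484 × 8.84 years.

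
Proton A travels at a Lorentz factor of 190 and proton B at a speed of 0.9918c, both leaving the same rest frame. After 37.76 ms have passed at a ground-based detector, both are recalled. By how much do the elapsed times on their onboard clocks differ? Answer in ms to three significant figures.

|τ_A − τ_B| = 4.63 ms

A: γ = 190; τ_A = 37.76/190.0 = 0.1987 ms.
B: γ = 1/√(1 − 0.9918²) = 1/√0.01633 = 7.825; τ_B = 37.76/7.825 = 4.826 ms.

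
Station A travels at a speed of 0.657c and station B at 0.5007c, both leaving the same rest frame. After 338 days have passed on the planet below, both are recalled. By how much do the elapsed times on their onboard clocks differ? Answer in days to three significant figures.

A: γ = 1/√(1 − 0.657²) = 1/√0.5684 = 1.326; τ_A = 338/1.326 = 254.8 days.
B: γ = 1/√(1 − 0.5007²) = 1/√0.7493 = 1.155; τ_B = 338/1.155 = 292.6 days.

|τ_A − τ_B| = 37.8 days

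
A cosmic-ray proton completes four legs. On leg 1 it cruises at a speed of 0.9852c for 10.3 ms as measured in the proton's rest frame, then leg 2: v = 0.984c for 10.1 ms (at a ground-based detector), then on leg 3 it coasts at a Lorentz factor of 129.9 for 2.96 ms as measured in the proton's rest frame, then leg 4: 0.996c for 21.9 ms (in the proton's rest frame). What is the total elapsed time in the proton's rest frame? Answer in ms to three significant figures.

τ = 37.0 ms

Leg 1: 10.3 ms is already measured in the proton's rest frame.
Leg 2: γ = 1/√(1 − 0.984²) = 1/√0.03174 = 5.613; τ_2 = 10.1/5.613 = 1.800 ms.
Leg 3: 2.96 ms is already measured in the proton's rest frame.
Leg 4: 21.9 ms is already measured in the proton's rest frame.
Total: 10.30 + 1.800 + 2.960 + 21.90 ms.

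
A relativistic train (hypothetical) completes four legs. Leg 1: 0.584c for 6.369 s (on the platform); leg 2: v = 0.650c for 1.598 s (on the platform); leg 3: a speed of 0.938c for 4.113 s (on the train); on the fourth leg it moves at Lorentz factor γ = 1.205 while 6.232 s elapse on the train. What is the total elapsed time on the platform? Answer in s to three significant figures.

Δt = 27.3 s

Leg 1: 6.369 s is already measured on the platform.
Leg 2: 1.598 s is already measured on the platform.
Leg 3: γ = 1/√(1 − 0.938²) = 1/√0.1202 = 2.885; Δt_3 = 2.885 × 4.113 = 11.87 s.
Leg 4: γ = 1.205; Δt_4 = 1.205 × 6.232 = 7.510 s.
Total: 6.369 + 1.598 + 11.87 + 7.510 s.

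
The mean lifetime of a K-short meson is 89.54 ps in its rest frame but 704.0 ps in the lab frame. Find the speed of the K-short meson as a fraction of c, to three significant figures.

β = 0.992

γ = Δt/τ₀ = 704.0/89.54 = 7.862
β = √(1 − 1/γ²) = √(1 − 0.01618) = √0.9838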